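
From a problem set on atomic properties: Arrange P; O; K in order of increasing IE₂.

Consider each +1 ion: P⁺ still has 4 valence electrons; O⁺ still has 5 valence electrons; K⁺ is the bare [Ar] core.
Usually core removal costs more than valence removal, but here the competition is close: a tightly held n=2 valence electron can cost more to remove than an n=3 core electron, so the actual values have to decide it.
Valence configurations: P⁺ [Ne]3s²3p², O⁺ [He]2s²2p³.
The numbers (kJ/mol): P 1907, O 3388, K 3052.
Putting it together, IE_2: P < K < O.

P, K, O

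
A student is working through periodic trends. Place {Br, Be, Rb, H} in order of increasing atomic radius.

H is in period 1, group 1; Be is in period 2, group 2; Br is in period 4, group 17; Rb is in period 5, group 1.
Moving right in a period, electrons are added to the same shell under a stronger nuclear pull, so atoms get smaller; moving down, a new shell is opened and atoms get larger.
Here both period and group differ, so the two effects have to be weighed against each other.
Be > H: period and group pull opposite ways; the down-group shift dominates (102 vs 32 pm).
Br > Be: period and group pull opposite ways; the down-group shift dominates (114 vs 102 pm).
Rb > Br: relative to Br, both the across-period and down-group shifts push Rb's atomic radius up.
Tabulated atomic radius (pm): H 32, Be 102, Br 114, Rb 210.
So from smallest to largest: H < Be < Br < Rb.

H, Be, Br, Rb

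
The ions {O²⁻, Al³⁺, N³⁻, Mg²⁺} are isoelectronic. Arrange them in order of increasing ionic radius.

Al³⁺ < Mg²⁺ < O²⁻ < N³⁻

All of these have 10 electrons, so size is governed by nuclear charge alone: the more protons, the stronger the pull on the same electron cloud, and the smaller the ion.
Nuclear charges: Al³⁺ (Z=13), Mg²⁺ (Z=12), O²⁻ (Z=8), N³⁻ (Z=7).
Smallest to largest: Al³⁺ < Mg²⁺ < O²⁻ < N³⁻.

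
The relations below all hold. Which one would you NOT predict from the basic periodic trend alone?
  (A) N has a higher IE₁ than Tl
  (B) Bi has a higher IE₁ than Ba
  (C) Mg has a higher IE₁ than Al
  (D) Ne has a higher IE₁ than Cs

(C)

The general trend: IE₁ increases across a period and decreases down a group.
(A) N (period 2, group 15) vs Tl (period 6, group 13): the stated order agrees with the simple trend.
(B) Bi (period 6, group 15) vs Ba (period 6, group 2): the stated order agrees with the simple trend.
(C) Mg (period 3, group 2) vs Al (period 3, group 13): the stated order contradicts the simple trend.
(D) Ne (period 2, group 18) vs Cs (period 6, group 1): the stated order agrees with the simple trend.
The exception is (C): Al's single 3p electron is easier to remove than one from Mg's filled 3s².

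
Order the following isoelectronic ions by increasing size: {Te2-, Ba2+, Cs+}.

All of these have 54 electrons, so size is governed by nuclear charge alone: the more protons, the stronger the pull on the same electron cloud, and the smaller the ion.
Nuclear charges: Ba2+ (Z=56), Cs+ (Z=55), Te2- (Z=52).
Smallest to largest: Ba2+ < Cs+ < Te2-.

Ba2+ < Cs+ < Te2-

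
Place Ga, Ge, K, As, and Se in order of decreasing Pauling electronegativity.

Electronegativity increases across a period and decreases down a group, tracking effective nuclear charge and atomic size.
All lie in period 4, so electronegativity increases left to right.
So from highest to lowest: Se > As > Ge > Ga > K.

Se, As, Ge, Ga, K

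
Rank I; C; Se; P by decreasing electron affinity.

I > Se > C > P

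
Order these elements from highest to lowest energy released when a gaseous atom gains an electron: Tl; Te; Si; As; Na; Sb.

Te > Si > Sb > As > Na > Tl

Na is in period 3, group 1; Si is in period 3, group 14; As is in period 4, group 15; Sb is in period 5, group 15; Te is in period 5, group 16; Tl is in period 6, group 13.
Adding an electron releases more energy for atoms nearer the top right (short of the noble gases).
Here both period and group differ, so the two effects have to be weighed against each other.
Na > Tl: the two effects oppose for this pair; the down-group effect wins (53 vs 19 kJ/mol).
As > Na: the two effects oppose for this pair; the across-period effect wins (78 vs 53 kJ/mol).
Sb > As: this pair runs against the simple trend — see the exception note.
Si > Sb: period and group pull opposite ways; the down-group shift dominates (134 vs 103 kJ/mol).
Te > Si: the two effects oppose for this pair; the across-period effect wins (190 vs 134 kJ/mol).
Note the exception: Sb has a higher electron affinity than As, contrary to the simple trend — both are half-filled np³, but the pairing/repulsion penalty for the added electron shrinks as the p orbitals become larger and more diffuse down the group, and for Sb that outweighs the weaker nuclear attraction.
Tabulated electron affinity (kJ/mol): Na 53, Si 134, As 78, Sb 103, Te 190, Tl 19.
So from highest to lowest: Te > Si > Sb > As > Na > Tl.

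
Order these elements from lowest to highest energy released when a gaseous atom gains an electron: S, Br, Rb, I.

Atoms with high Z_eff and room in the valence shell (especially the halogens) have the most exothermic electron affinities.
Here both period and group differ, so the two effects have to be weighed against each other.
S > Rb: both effects reinforce here, so S is clearly the higher of the two.
I > S: the two effects oppose for this pair; the across-period effect wins (295 vs 200 kJ/mol).
Br > I: they share group 17; the group trend gives Br the larger value.
For reference (kJ/mol): S 200, Br 325, Rb 47, I 295.
So from lowest to highest: Rb < S < I < Br.

Rb < S < I < Br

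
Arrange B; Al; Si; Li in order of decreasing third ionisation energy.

Li, B, Si, Al

IE_3 is the cost of taking one more electron from the +2 cation: B²⁺ still has 1 valence electron; Al²⁺ still has 1 valence electron; Si²⁺ still has 2 valence electrons; Li²⁺ is already 1 electron into the core.
Core electrons are held far more tightly than valence electrons, so Li tops the IE_3 order.
Valence configurations: B²⁺ [He]2s¹, Al²⁺ [Ne]3s¹, Si²⁺ [Ne]3s².
Tabulated IE_3 (kJ/mol): B 3660, Al 2745, Si 3232, Li 11815.
Overall IE_3 order: Al < Si < B < Li.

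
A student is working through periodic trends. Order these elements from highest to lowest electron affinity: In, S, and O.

Electron affinity generally becomes more exothermic across a period toward the halogens and less exothermic down a group.
Here both period and group differ, so the two effects have to be weighed against each other.
O > In: both effects reinforce here, so O is clearly the higher of the two.
S > O: this pair runs against the simple trend — see the exception note.
Note the exception: S has a higher electron affinity than O, contrary to the simple trend — the compact 2p subshell of O repels the added electron more than S's larger 3p does.
For reference (kJ/mol): O 141, S 200, In 29.
So from highest to lowest: S > O > In.

S > O > In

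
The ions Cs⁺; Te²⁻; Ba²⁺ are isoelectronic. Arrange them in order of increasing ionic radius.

All of these have 54 electrons, so size is governed by nuclear charge alone: the more protons, the stronger the pull on the same electron cloud, and the smaller the ion.
Nuclear charges: Ba²⁺ (Z=56), Cs⁺ (Z=55), Te²⁻ (Z=52).
Smallest to largest: Ba²⁺ < Cs⁺ < Te²⁻.

Ba²⁺ < Cs⁺ < Te²⁻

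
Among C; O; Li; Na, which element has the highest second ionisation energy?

IE_2 is the cost of taking one more electron from the +1 cation: C⁺ still has 3 valence electrons; O⁺ still has 5 valence electrons; Li⁺ is the bare [He] core; Na⁺ is the bare [Ne] core.
Core electrons are held far more tightly than valence electrons, so Na and Li top the IE_2 order.
Valence configurations: C⁺ [He]2s²2p¹, O⁺ [He]2s²2p³.
Approximate IE_2 values (kJ/mol): C 2353, O 3388, Li 7298, Na 4562.
So the second ionization energies run C < O < Na < Li.

Li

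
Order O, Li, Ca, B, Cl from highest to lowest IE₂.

Consider each +1 ion: O⁺ still has 5 valence electrons; Li⁺ is the bare [He] core; Ca⁺ still has 1 valence electron; B⁺ still has 2 valence electrons; Cl⁺ still has 6 valence electrons.
Breaking into a closed-shell core is much more expensive than removing a leftover valence electron — Li has the largest IE_2 here.
Valence configurations: O⁺ [He]2s²2p³, Ca⁺ [Ar]4s¹, B⁺ [He]2s², Cl⁺ [Ne]3s²3p⁴.
The numbers (kJ/mol): O 3388, Li 7298, Ca 1145, B 2427, Cl 2298.
Overall IE_2 order: Ca < Cl < B < O < Li.

Li > O > B > Cl > Ca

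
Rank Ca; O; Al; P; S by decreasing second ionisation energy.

The second ionization energy removes an electron from the +1 ion. For each element: Ca⁺ still has 1 valence electron; O⁺ still has 5 valence electrons; Al⁺ still has 2 valence electrons; P⁺ still has 4 valence electrons; S⁺ still has 5 valence electrons.
All are still removing valence electrons, so compare the +1 ions as you would atoms: IE_2 generally rises across a period (higher Z_eff) and falls down a group (larger shell), subject to the usual subshell exceptions.
Valence configurations: Ca⁺ [Ar]4s¹, O⁺ [He]2s²2p³, Al⁺ [Ne]3s², P⁺ [Ne]3s²3p², S⁺ [Ne]3s²3p³.
The numbers (kJ/mol): Ca 1145, O 3388, Al 1817, P 1907, S 2252.
So the second ionization energies run Ca < Al < P < S < O.

O > S > P > Al > Ca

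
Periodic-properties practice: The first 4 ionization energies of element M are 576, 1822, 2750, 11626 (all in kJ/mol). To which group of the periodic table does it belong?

Look for the largest jump between consecutive ionization energies: IE4/IE3 ≈ 4.2, far larger than any earlier ratio.
That jump marks the point where a core electron is being removed. So the atom has 3 valence electrons.
A main-group element with 3 valence electrons is in group 13.

Group 13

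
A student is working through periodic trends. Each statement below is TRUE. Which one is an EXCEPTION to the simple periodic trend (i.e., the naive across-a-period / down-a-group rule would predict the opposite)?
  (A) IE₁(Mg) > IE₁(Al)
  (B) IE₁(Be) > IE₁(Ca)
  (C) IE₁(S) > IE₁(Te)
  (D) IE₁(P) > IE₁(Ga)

The general trend: IE₁ increases across a period and decreases down a group.
(A) Mg (period 3, group 2) vs Al (period 3, group 13): the stated order contradicts the simple trend.
(B) Be (period 2, group 2) vs Ca (period 4, group 2): the stated order agrees with the simple trend.
(C) S (period 3, group 16) vs Te (period 5, group 16): the stated order agrees with the simple trend.
(D) P (period 3, group 15) vs Ga (period 4, group 13): the stated order agrees with the simple trend.
The exception is (A): Al's single 3p electron is easier to remove than one from Mg's filled 3s².

(A)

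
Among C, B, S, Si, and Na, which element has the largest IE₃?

IE_3 is the cost of taking one more electron from the +2 cation: C²⁺ still has 2 valence electrons; B²⁺ still has 1 valence electron; S²⁺ still has 4 valence electrons; Si²⁺ still has 2 valence electrons; Na²⁺ is already 1 electron into the core.
Pulling an electron out of a noble-gas core costs far more than removing a remaining valence electron, so Na sits at the high end of IE_3.
Valence configurations: C²⁺ [He]2s², B²⁺ [He]2s¹, S²⁺ [Ne]3s²3p², Si²⁺ [Ne]3s².
The numbers (kJ/mol): C 4620, B 3660, S 3357, Si 3232, Na 6910.
Hence IE_3: Si < S < B < C < Na.

Na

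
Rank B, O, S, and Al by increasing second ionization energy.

Al < S < B < O

After 1 electron has been removed, what remains? B⁺ still has 2 valence electrons; O⁺ still has 5 valence electrons; S⁺ still has 5 valence electrons; Al⁺ still has 2 valence electrons.
All are still removing valence electrons, so compare the +1 ions as you would atoms: IE_2 generally rises across a period (higher Z_eff) and falls down a group (larger shell), subject to the usual subshell exceptions.
Valence configurations: B⁺ [He]2s², O⁺ [He]2s²2p³, S⁺ [Ne]3s²3p³, Al⁺ [Ne]3s².
Approximate IE_2 values (kJ/mol): B 2427, O 3388, S 2252, Al 1817.
So the second ionization energies run Al < S < B < O.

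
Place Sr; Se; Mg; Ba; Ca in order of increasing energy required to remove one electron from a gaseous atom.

Mg is in period 3, group 2; Ca is in period 4, group 2; Se is in period 4, group 16; Sr is in period 5, group 2; Ba is in period 6, group 2.
First ionization energy rises across a period (greater Z_eff holds electrons more tightly) and falls down a group (valence electrons are farther from the nucleus).
These span different periods and groups, so the two trends combine.
Sr > Ba: they share group 2; the group trend gives Sr the larger value.
Ca > Sr: Ca sits above Sr in group 2, so the down-group effect alone puts Ca higher.
Mg > Ca: Mg sits above Ca in group 2, so the down-group effect alone puts Mg higher.
Se > Mg: the two effects oppose for this pair; the across-period effect wins (941 vs 738 kJ/mol).
Tabulated first ionization energy (kJ/mol): Mg 738, Ca 590, Se 941, Sr 550, Ba 503.
So from lowest to highest: Ba < Sr < Ca < Mg < Se.

Ba, Sr, Ca, Mg, Se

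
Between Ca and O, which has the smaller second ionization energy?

IE_2 is the cost of taking one more electron from the +1 cation: Ca⁺ still has 1 valence electron; O⁺ still has 5 valence electrons.
All are still removing valence electrons, so compare the +1 ions as you would atoms: IE_2 generally rises across a period (higher Z_eff) and falls down a group (larger shell), subject to the usual subshell exceptions.
Valence configurations: Ca⁺ [Ar]4s¹, O⁺ [He]2s²2p³.
Tabulated IE_2 (kJ/mol): Ca 1145, O 3388.
Overall IE_2 order: Ca < O.

Ca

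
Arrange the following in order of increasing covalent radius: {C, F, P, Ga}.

Atomic radius shrinks across a period as nuclear charge pulls the same shell inward, and grows down a group as new shells are added.
These span different periods and groups, so the two trends combine.
C > F: C lies to the left of F in period 2, so the across-period effect alone puts C larger.
P > C: the two effects oppose for this pair; the down-group effect wins (111 vs 75 pm).
Ga > P: both effects reinforce here, so Ga is clearly the larger of the two.
Tabulated atomic radius (pm): C 75, F 64, P 111, Ga 124.
So from smallest to largest: F < C < P < Ga.

F < C < P < Ga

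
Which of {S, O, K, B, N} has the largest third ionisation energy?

O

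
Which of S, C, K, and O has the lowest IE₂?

S

Consider each +1 ion: S⁺ still has 5 valence electrons; C⁺ still has 3 valence electrons; K⁺ is the bare [Ar] core; O⁺ still has 5 valence electrons.
Usually core removal costs more than valence removal, but here the competition is close: a tightly held n=2 valence electron can cost more to remove than an n=3 core electron, so the actual values have to decide it.
Valence configurations: S⁺ [Ne]3s²3p³, C⁺ [He]2s²2p¹, O⁺ [He]2s²2p³.
Tabulated IE_2 (kJ/mol): S 2252, C 2353, K 3052, O 3388.
Hence IE_2: S < C < K < O.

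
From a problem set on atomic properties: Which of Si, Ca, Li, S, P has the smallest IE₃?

Consider each +2 ion: Si²⁺ still has 2 valence electrons; Ca²⁺ is the bare [Ar] core; Li²⁺ is already 1 electron into the core; S²⁺ still has 4 valence electrons; P²⁺ still has 3 valence electrons.
Core electrons are held far more tightly than valence electrons, so Ca and Li top the IE_3 order.
Valence configurations: Si²⁺ [Ne]3s², S²⁺ [Ne]3s²3p², P²⁺ [Ne]3s²3p¹.
P²⁺ loses a lone 3p electron whereas Si²⁺ must break into a filled 3s² pair, so IE_3(Si) > IE_3(P) even though P has the higher nuclear charge.
The numbers (kJ/mol): Si 3232, Ca 4912, Li 11815, S 3357, P 2914.
Overall IE_3 order: P < Si < S < Ca < Li.

P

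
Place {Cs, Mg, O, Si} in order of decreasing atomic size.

Cs, Mg, Si, O

Atomic radius shrinks across a period as nuclear charge pulls the same shell inward, and grows down a group as new shells are added.
These span different periods and groups, so the two trends combine.
Si > O: both effects reinforce here, so Si is clearly the larger of the two.
Mg > Si: Mg lies to the left of Si in period 3, so the across-period effect alone puts Mg larger.
Cs > Mg: relative to Mg, both the across-period and down-group shifts push Cs's atomic radius up.
Approximate values (pm): O 63, Mg 139, Si 116, Cs 232.
So from largest to smallest: Cs > Mg > Si > O.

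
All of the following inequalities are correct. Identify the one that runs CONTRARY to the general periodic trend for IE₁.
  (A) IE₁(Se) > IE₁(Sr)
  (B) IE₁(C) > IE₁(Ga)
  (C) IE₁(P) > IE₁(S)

The general trend: IE₁ increases across a period and decreases down a group.
(A) Se (period 4, group 16) vs Sr (period 5, group 2): the stated order agrees with the simple trend.
(B) C (period 2, group 14) vs Ga (period 4, group 13): the stated order agrees with the simple trend.
(C) P (period 3, group 15) vs S (period 3, group 16): the stated order contradicts the simple trend.
The exception is (C): S (3p⁴) ionizes more easily than half-filled P (3p³) because the paired 3p electron in S is pushed out by e⁻–e⁻ repulsion.

(C)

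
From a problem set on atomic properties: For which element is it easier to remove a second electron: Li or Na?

IE_2 is the cost of taking one more electron from the +1 cation: Li⁺ is the bare [He] core; Na⁺ is the bare [Ne] core.
All of these are removing an electron from a noble-gas core or deeper; the smaller core (lower principal quantum number) is held far more tightly, and within a period the higher nuclear charge binds the same core more tightly.
The numbers (kJ/mol): Li 7298, Na 4562.
Hence IE_2: Na < Li.

Na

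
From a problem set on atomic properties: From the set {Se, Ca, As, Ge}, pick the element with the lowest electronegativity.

Ca is in period 4, group 2; Ge is in period 4, group 14; As is in period 4, group 15; Se is in period 4, group 16.
Smaller atoms with higher effective nuclear charge are more electronegative.
All lie in period 4, so electronegativity increases left to right.
The lowest electronegativity among these belongs to Ca.

Ca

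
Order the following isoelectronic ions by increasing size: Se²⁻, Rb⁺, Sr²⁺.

All of these have 36 electrons, so size is governed by nuclear charge alone: the more protons, the stronger the pull on the same electron cloud, and the smaller the ion.
Nuclear charges: Sr²⁺ (Z=38), Rb⁺ (Z=37), Se²⁻ (Z=34).
Smallest to largest: Sr²⁺ < Rb⁺ < Se²⁻.

Sr²⁺ < Rb⁺ < Se²⁻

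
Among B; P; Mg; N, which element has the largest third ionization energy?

Mg

Consider each +2 ion: B²⁺ still has 1 valence electron; P²⁺ still has 3 valence electrons; Mg²⁺ is the bare [Ne] core; N²⁺ still has 3 valence electrons.
Core electrons are held far more tightly than valence electrons, so Mg tops the IE_3 order.
Valence configurations: B²⁺ [He]2s¹, P²⁺ [Ne]3s²3p¹, N²⁺ [He]2s²2p¹.
Tabulated IE_3 (kJ/mol): B 3660, P 2914, Mg 7733, N 4578.
Hence IE_3: P < B < N < Mg.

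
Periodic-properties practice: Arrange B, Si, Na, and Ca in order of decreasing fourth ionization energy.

The fourth ionization energy removes an electron from the +3 ion. For each element: B³⁺ is the bare [He] core; Si³⁺ still has 1 valence electron; Na³⁺ is already 2 electrons into the core; Ca³⁺ is already 1 electron into the core.
Pulling an electron out of a noble-gas core costs far more than removing a remaining valence electron, so Ca, Na and B sit at the high end of IE_4.
Tabulated IE_4 (kJ/mol): B 25026, Si 4356, Na 9543, Ca 6491.
Overall IE_4 order: Si < Ca < Na < B.

B, Na, Ca, Si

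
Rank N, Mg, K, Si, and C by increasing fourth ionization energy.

Si < K < C < N < Mg

Consider each +3 ion: N³⁺ still has 2 valence electrons; Mg³⁺ is already 1 electron into the core; K³⁺ is already 2 electrons into the core; Si³⁺ still has 1 valence electron; C³⁺ still has 1 valence electron.
Usually core removal costs more than valence removal, but here the competition is close: a tightly held n=2 valence electron can cost more to remove than an n=3 core electron, so the actual values have to decide it.
Valence configurations: N³⁺ [He]2s², Si³⁺ [Ne]3s¹, C³⁺ [He]2s¹.
The numbers (kJ/mol): N 7475, Mg 10543, K 5877, Si 4356, C 6223.
Hence IE_4: Si < K < C < N < Mg.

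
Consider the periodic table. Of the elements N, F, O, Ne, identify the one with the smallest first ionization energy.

O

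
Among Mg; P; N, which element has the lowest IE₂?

Consider each +1 ion: Mg⁺ still has 1 valence electron; P⁺ still has 4 valence electrons; N⁺ still has 4 valence electrons.
All are still removing valence electrons, so compare the +1 ions as you would atoms: IE_2 generally rises across a period (higher Z_eff) and falls down a group (larger shell), subject to the usual subshell exceptions.
Valence configurations: Mg⁺ [Ne]3s¹, P⁺ [Ne]3s²3p², N⁺ [He]2s²2p².
Approximate IE_2 values (kJ/mol): Mg 1451, P 1907, N 2856.
Overall IE_2 order: Mg < P < N.

Mg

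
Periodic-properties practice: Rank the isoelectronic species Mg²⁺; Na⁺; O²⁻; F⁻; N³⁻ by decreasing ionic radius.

N³⁻ > O²⁻ > F⁻ > Na⁺ > Mg²⁺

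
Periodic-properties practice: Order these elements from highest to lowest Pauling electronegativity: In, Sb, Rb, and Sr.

Smaller atoms with higher effective nuclear charge are more electronegative.
All lie in period 5, so electronegativity increases left to right.
So from highest to lowest: Sb > In > Sr > Rb.

Sb, In, Sr, Rb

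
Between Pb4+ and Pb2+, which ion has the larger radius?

Pb2+

Both ions have Z = 82 protons, but Pb4+ has lost more electrons, so its remaining electrons feel a larger effective nuclear charge per electron and are pulled in more tightly.
Higher positive charge → smaller ion, so Pb2+ > Pb4+.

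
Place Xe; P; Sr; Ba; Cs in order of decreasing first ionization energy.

First ionization energy rises across a period (greater Z_eff holds electrons more tightly) and falls down a group (valence electrons are farther from the nucleus).
These span different periods and groups, so the two trends combine.
Ba > Cs: Ba lies to the right of Cs in period 6, so the across-period effect alone puts Ba higher.
Sr > Ba: Sr sits above Ba in group 2, so the down-group effect alone puts Sr higher.
P > Sr: both effects reinforce here, so P is clearly the higher of the two.
Xe > P: period and group pull opposite ways; the across-period shift dominates (1170 vs 1012 kJ/mol).
Tabulated first ionization energy (kJ/mol): P 1012, Sr 550, Xe 1170, Cs 376, Ba 503.
So from highest to lowest: Xe > P > Sr > Ba > Cs.

Xe > P > Sr > Ba > Cs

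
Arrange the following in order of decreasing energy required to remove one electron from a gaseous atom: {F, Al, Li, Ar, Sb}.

F > Ar > Sb > Al > Li

Li is in period 2, group 1; F is in period 2, group 17; Al is in period 3, group 13; Ar is in period 3, group 18; Sb is in period 5, group 15.
IE₁ increases left→right with effective nuclear charge and decreases top→bottom as the valence shell moves farther out.
These span different periods and groups, so the two trends combine.
Al > Li: the two effects oppose for this pair; the across-period effect wins (578 vs 520 kJ/mol).
Sb > Al: period and group pull opposite ways; the across-period shift dominates (831 vs 578 kJ/mol).
Ar > Sb: relative to Sb, both the across-period and down-group shifts push Ar's first ionization energy up.
F > Ar: period and group pull opposite ways; the down-group shift dominates (1681 vs 1521 kJ/mol).
For reference (kJ/mol): Li 520, F 1681, Al 578, Ar 1521, Sb 831.
So from highest to lowest: F > Ar > Sb > Al > Li.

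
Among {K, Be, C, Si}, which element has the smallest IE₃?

The third ionization energy removes an electron from the +2 ion. For each element: K²⁺ is already 1 electron into the core; Be²⁺ is the bare [He] core; C²⁺ still has 2 valence electrons; Si²⁺ still has 2 valence electrons.
Usually core removal costs more than valence removal, but here the competition is close: a tightly held n=2 valence electron can cost more to remove than an n=3 core electron, so the actual values have to decide it.
Valence configurations: C²⁺ [He]2s², Si²⁺ [Ne]3s².
Tabulated IE_3 (kJ/mol): K 4420, Be 14849, C 4620, Si 3232.
Hence IE_3: Si < K < C < Be.

Si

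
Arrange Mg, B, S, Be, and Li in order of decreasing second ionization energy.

The second ionization energy removes an electron from the +1 ion. For each element: Mg⁺ still has 1 valence electron; B⁺ still has 2 valence electrons; S⁺ still has 5 valence electrons; Be⁺ still has 1 valence electron; Li⁺ is the bare [He] core.
Core electrons are held far more tightly than valence electrons, so Li tops the IE_2 order.
Valence configurations: Mg⁺ [Ne]3s¹, B⁺ [He]2s², S⁺ [Ne]3s²3p³, Be⁺ [He]2s¹.
Approximate IE_2 values (kJ/mol): Mg 1451, B 2427, S 2252, Be 1757, Li 7298.
Putting it together, IE_2: Mg < Be < S < B < Li.

Li > B > S > Be > Mg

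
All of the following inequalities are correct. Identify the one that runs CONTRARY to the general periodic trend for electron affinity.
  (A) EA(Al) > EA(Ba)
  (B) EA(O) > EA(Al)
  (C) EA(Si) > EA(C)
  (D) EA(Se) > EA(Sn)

(C)

The general trend: electron affinity increases across a period and decreases down a group.
(A) Al (period 3, group 13) vs Ba (period 6, group 2): the stated order agrees with the simple trend.
(B) O (period 2, group 16) vs Al (period 3, group 13): the stated order agrees with the simple trend.
(C) Si (period 3, group 14) vs C (period 2, group 14): the stated order contradicts the simple trend.
(D) Se (period 4, group 16) vs Sn (period 5, group 14): the stated order agrees with the simple trend.
The exception is (C): Si's larger, more diffuse 3p orbitals accept an added electron slightly more readily than C's compact 2p.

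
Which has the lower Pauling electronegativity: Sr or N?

N is in period 2, group 15; Sr is in period 5, group 2.
Smaller atoms with higher effective nuclear charge are more electronegative.
Here both period and group differ, so the two effects have to be weighed against each other.
N > Sr: relative to Sr, both the across-period and down-group shifts push N's electronegativity up.
Tabulated electronegativity (Pauling): N 3.04, Sr 0.95.
So Sr has the lower Pauling electronegativity (Sr < N).

Sr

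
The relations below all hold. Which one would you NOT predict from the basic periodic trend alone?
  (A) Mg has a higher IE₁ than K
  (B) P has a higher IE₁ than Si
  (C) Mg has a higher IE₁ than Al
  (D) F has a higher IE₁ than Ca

(C)

The general trend: IE₁ increases across a period and decreases down a group.
(A) Mg (period 3, group 2) vs K (period 4, group 1): the stated order agrees with the simple trend.
(B) P (period 3, group 15) vs Si (period 3, group 14): the stated order agrees with the simple trend.
(C) Mg (period 3, group 2) vs Al (period 3, group 13): the stated order contradicts the simple trend.
(D) F (period 2, group 17) vs Ca (period 4, group 2): the stated order agrees with the simple trend.
The exception is (C): Al's single 3p electron is easier to remove than one from Mg's filled 3s².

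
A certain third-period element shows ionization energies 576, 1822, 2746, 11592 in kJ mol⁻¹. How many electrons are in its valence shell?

Look for the largest jump between consecutive ionization energies: IE4/IE3 ≈ 4.2, far larger than any earlier ratio.
That jump marks the point where a core electron is being removed. So the atom has 3 valence electrons.

3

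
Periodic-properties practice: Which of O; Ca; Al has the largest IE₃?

O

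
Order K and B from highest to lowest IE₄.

B, K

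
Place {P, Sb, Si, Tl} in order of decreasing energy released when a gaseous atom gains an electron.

Electron affinity generally becomes more exothermic across a period toward the halogens and less exothermic down a group.
Neither a single period nor a single group — weigh both effects.
P > Tl: relative to Tl, both the across-period and down-group shifts push P's electron affinity up.
Sb > P: this pair runs against the simple trend — see the exception note.
Si > Sb: the two effects oppose for this pair; the down-group effect wins (134 vs 103 kJ/mol).
Note the exception: Sb has a higher electron affinity than P, contrary to the simple trend — both are half-filled np³, but the pairing/repulsion penalty for the added electron shrinks as the p orbitals become larger and more diffuse down the group, and for Sb that outweighs the weaker nuclear attraction.
Note the exception: Si has a higher electron affinity than P, contrary to the simple trend — adding an electron to P's half-filled 3p³ is unfavourable, so Si (3p²) has the more exothermic EA.
Tabulated electron affinity (kJ/mol): Si 134, P 72, Sb 103, Tl 19.
So from highest to lowest: Si > Sb > P > Tl.

Si > Sb > P > Tl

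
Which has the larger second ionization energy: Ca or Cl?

Cl

The second ionization energy removes an electron from the +1 ion. For each element: Ca⁺ still has 1 valence electron; Cl⁺ still has 6 valence electrons.
All are still removing valence electrons, so compare the +1 ions as you would atoms: IE_2 generally rises across a period (higher Z_eff) and falls down a group (larger shell), subject to the usual subshell exceptions.
Valence configurations: Ca⁺ [Ar]4s¹, Cl⁺ [Ne]3s²3p⁴.
Tabulated IE_2 (kJ/mol): Ca 1145, Cl 2298.
Putting it together, IE_2: Ca < Cl.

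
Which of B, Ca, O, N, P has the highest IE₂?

O

The second ionization energy removes an electron from the +1 ion. For each element: B⁺ still has 2 valence electrons; Ca⁺ still has 1 valence electron; O⁺ still has 5 valence electrons; N⁺ still has 4 valence electrons; P⁺ still has 4 valence electrons.
All are still removing valence electrons, so compare the +1 ions as you would atoms: IE_2 generally rises across a period (higher Z_eff) and falls down a group (larger shell), subject to the usual subshell exceptions.
Valence configurations: B⁺ [He]2s², Ca⁺ [Ar]4s¹, O⁺ [He]2s²2p³, N⁺ [He]2s²2p², P⁺ [Ne]3s²3p².
Approximate IE_2 values (kJ/mol): B 2427, Ca 1145, O 3388, N 2856, P 1907.
Overall IE_2 order: Ca < P < B < N < O.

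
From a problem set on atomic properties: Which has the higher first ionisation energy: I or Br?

Br

Br is in period 4, group 17; I is in period 5, group 17.
First ionization energy rises across a period (greater Z_eff holds electrons more tightly) and falls down a group (valence electrons are farther from the nucleus).
All are in group 17, so first ionization energy increases up the group.
So Br has the higher first ionisation energy (Br > I).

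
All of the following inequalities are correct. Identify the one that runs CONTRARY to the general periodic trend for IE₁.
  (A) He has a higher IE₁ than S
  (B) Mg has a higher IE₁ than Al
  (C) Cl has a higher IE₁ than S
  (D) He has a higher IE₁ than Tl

(B)

The general trend: IE₁ increases across a period and decreases down a group.
(A) He (period 1, group 18) vs S (period 3, group 16): the stated order agrees with the simple trend.
(B) Mg (period 3, group 2) vs Al (period 3, group 13): the stated order contradicts the simple trend.
(C) Cl (period 3, group 17) vs S (period 3, group 16): the stated order agrees with the simple trend.
(D) He (period 1, group 18) vs Tl (period 6, group 13): the stated order agrees with the simple trend.
The exception is (B): Al's single 3p electron is easier to remove than one from Mg's filled 3s².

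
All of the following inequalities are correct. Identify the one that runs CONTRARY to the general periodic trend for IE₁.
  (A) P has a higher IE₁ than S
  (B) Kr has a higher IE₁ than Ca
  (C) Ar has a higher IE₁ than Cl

(A)

The general trend: IE₁ increases across a period and decreases down a group.
(A) P (period 3, group 15) vs S (period 3, group 16): the stated order contradicts the simple trend.
(B) Kr (period 4, group 18) vs Ca (period 4, group 2): the stated order agrees with the simple trend.
(C) Ar (period 3, group 18) vs Cl (period 3, group 17): the stated order agrees with the simple trend.
The exception is (A): S (3p⁴) ionizes more easily than half-filled P (3p³) because the paired 3p electron in S is pushed out by e⁻–e⁻ repulsion.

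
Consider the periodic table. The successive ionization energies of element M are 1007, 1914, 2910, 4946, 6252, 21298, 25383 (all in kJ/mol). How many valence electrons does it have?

5

Look for the largest jump between consecutive ionization energies: IE6/IE5 ≈ 3.4, far larger than any earlier ratio.
That jump marks the point where a core electron is being removed. So the atom has 5 valence electrons.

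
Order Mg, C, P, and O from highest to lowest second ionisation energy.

Consider each +1 ion: Mg⁺ still has 1 valence electron; C⁺ still has 3 valence electrons; P⁺ still has 4 valence electrons; O⁺ still has 5 valence electrons.
All are still removing valence electrons, so compare the +1 ions as you would atoms: IE_2 generally rises across a period (higher Z_eff) and falls down a group (larger shell), subject to the usual subshell exceptions.
Valence configurations: Mg⁺ [Ne]3s¹, C⁺ [He]2s²2p¹, P⁺ [Ne]3s²3p², O⁺ [He]2s²2p³.
The numbers (kJ/mol): Mg 1451, C 2353, P 1907, O 3388.
Overall IE_2 order: Mg < P < C < O.

O > C > P > Mg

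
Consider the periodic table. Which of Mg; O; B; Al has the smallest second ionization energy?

The second ionization energy removes an electron from the +1 ion. For each element: Mg⁺ still has 1 valence electron; O⁺ still has 5 valence electrons; B⁺ still has 2 valence electrons; Al⁺ still has 2 valence electrons.
All are still removing valence electrons, so compare the +1 ions as you would atoms: IE_2 generally rises across a period (higher Z_eff) and falls down a group (larger shell), subject to the usual subshell exceptions.
Valence configurations: Mg⁺ [Ne]3s¹, O⁺ [He]2s²2p³, B⁺ [He]2s², Al⁺ [Ne]3s².
The numbers (kJ/mol): Mg 1451, O 3388, B 2427, Al 1817.
Putting it together, IE_2: Mg < Al < B < O.

Mg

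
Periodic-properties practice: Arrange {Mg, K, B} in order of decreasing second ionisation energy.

K > B > Mg

IE_2 is the cost of taking one more electron from the +1 cation: Mg⁺ still has 1 valence electron; K⁺ is the bare [Ar] core; B⁺ still has 2 valence electrons.
Breaking into a closed-shell core is much more expensive than removing a leftover valence electron — K has the largest IE_2 here.
Valence configurations: Mg⁺ [Ne]3s¹, B⁺ [He]2s².
Approximate IE_2 values (kJ/mol): Mg 1451, K 3052, B 2427.
Overall IE_2 order: Mg < B < K.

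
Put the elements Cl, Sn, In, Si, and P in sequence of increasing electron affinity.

In, P, Sn, Si, Cl

Si is in period 3, group 14; P is in period 3, group 15; Cl is in period 3, group 17; In is in period 5, group 13; Sn is in period 5, group 14.
Electron affinity generally becomes more exothermic across a period toward the halogens and less exothermic down a group.
These span different periods and groups, so the two trends combine.
P > In: relative to In, both the across-period and down-group shifts push P's electron affinity up.
Sn > P: this pair runs against the simple trend — see the exception note.
Si > Sn: they share group 14; the group trend gives Si the larger value.
Cl > Si: Cl lies to the right of Si in period 3, so the across-period effect alone puts Cl higher.
Note the exception: Sn has a higher electron affinity than P, contrary to the simple trend — adding an electron to P's half-filled np³ subshell costs electron-pairing energy.
Note the exception: Si has a higher electron affinity than P, contrary to the simple trend — adding an electron to P's half-filled 3p³ is unfavourable, so Si (3p²) has the more exothermic EA.
For reference (kJ/mol): Si 134, P 72, Cl 349, In 29, Sn 107.
So from lowest to highest: In < P < Sn < Si < Cl.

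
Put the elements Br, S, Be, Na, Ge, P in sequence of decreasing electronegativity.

Br > S > P > Ge > Be > Na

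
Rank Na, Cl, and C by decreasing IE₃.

Na, C, Cl

IE_3 is the cost of taking one more electron from the +2 cation: Na²⁺ is already 1 electron into the core; Cl²⁺ still has 5 valence electrons; C²⁺ still has 2 valence electrons.
Core electrons are held far more tightly than valence electrons, so Na tops the IE_3 order.
Valence configurations: Cl²⁺ [Ne]3s²3p³, C²⁺ [He]2s².
Approximate IE_3 values (kJ/mol): Na 6910, Cl 3822, C 4620.
Putting it together, IE_3: Cl < C < Na.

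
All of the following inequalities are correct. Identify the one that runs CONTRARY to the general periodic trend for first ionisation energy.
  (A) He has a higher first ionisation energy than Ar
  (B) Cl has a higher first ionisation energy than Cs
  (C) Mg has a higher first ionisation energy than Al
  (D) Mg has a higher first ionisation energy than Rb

(C)

The general trend: first ionisation energy increases across a period and decreases down a group.
(A) He (period 1, group 18) vs Ar (period 3, group 18): the stated order agrees with the simple trend.
(B) Cl (period 3, group 17) vs Cs (period 6, group 1): the stated order agrees with the simple trend.
(C) Mg (period 3, group 2) vs Al (period 3, group 13): the stated order contradicts the simple trend.
(D) Mg (period 3, group 2) vs Rb (period 5, group 1): the stated order agrees with the simple trend.
The exception is (C): Al's single 3p electron is easier to remove than one from Mg's filled 3s².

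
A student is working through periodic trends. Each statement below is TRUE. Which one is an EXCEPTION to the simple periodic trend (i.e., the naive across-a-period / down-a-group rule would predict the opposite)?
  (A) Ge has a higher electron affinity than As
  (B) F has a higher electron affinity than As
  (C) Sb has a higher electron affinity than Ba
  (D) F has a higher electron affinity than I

The general trend: electron affinity increases across a period and decreases down a group.
(A) Ge (period 4, group 14) vs As (period 4, group 15): the stated order contradicts the simple trend.
(B) F (period 2, group 17) vs As (period 4, group 15): the stated order agrees with the simple trend.
(C) Sb (period 5, group 15) vs Ba (period 6, group 2): the stated order agrees with the simple trend.
(D) F (period 2, group 17) vs I (period 5, group 17): the stated order agrees with the simple trend.
The exception is (A): adding an electron to As's half-filled 4p³ is unfavourable, so Ge (4p²) has the more exothermic EA.

(A)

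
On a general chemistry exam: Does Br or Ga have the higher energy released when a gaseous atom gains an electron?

Br

Ga is in period 4, group 13; Br is in period 4, group 17.
Electron affinity generally becomes more exothermic across a period toward the halogens and less exothermic down a group.
All lie in period 4, so electron affinity increases left to right.
So Br has the higher energy released when a gaseous atom gains an electron (Br > Ga).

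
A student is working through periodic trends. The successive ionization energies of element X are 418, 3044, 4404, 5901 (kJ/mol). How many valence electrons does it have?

Look for the largest jump between consecutive ionization energies: IE2/IE1 ≈ 7.3, far larger than any earlier ratio.
That jump marks the point where a core electron is being removed. So the atom has 1 valence electron.

1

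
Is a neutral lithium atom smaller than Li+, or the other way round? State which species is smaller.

Li+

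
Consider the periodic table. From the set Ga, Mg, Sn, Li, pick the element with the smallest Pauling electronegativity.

Li

Li is in period 2, group 1; Mg is in period 3, group 2; Ga is in period 4, group 13; Sn is in period 5, group 14.
EN rises left→right (higher Z_eff, smaller atoms) and falls top→bottom (larger, more shielded atoms).
A diagonal step moves right (one effect) and down (the opposite effect) at once.
Mg > Li: period and group pull opposite ways; the across-period shift dominates (1.31 vs 0.98).
Ga > Mg: period and group pull opposite ways; the across-period shift dominates (1.81 vs 1.31).
Sn > Ga: the two effects oppose for this pair; the across-period effect wins (1.96 vs 1.81).
Approximate values (Pauling): Li 0.98, Mg 1.31, Ga 1.81, Sn 1.96.
The smallest Pauling electronegativity among these belongs to Li.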